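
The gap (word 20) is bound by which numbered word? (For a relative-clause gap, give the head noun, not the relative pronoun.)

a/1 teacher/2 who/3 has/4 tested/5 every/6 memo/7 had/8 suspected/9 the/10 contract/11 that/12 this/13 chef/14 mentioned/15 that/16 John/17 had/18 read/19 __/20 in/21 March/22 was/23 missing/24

11

The gap at 20 is the object of "read", inside a relative clause.
The relative pronoun is "that" (word 12); it is bound by the head noun immediately before it.
Its filler is the head noun "contract", at word 11.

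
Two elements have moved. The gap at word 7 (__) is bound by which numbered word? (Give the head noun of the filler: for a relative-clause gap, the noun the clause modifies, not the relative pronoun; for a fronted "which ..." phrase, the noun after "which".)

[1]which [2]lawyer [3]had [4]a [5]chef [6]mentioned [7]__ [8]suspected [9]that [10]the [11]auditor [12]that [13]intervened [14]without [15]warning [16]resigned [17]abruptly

2

The marked gap is the subject of "suspected".
Its filler is the fronted wh-phrase "which lawyer", at word 2.
(The other dependency links word 11 to a gap after word 12.)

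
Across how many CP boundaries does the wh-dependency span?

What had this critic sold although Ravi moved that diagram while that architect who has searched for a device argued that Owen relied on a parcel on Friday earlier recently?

0

"what" originates inside the matrix clause — no clause boundary is crossed.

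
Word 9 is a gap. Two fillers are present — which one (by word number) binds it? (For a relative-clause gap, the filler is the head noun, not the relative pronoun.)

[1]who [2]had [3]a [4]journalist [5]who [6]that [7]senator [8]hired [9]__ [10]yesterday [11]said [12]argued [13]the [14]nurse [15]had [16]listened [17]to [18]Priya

The marked gap is inside the relative clause, the direct object of "hired".
Its filler is the head noun "journalist" (via "who"), at word 4.
(The other dependency links word 1 to a gap after word 11.)

4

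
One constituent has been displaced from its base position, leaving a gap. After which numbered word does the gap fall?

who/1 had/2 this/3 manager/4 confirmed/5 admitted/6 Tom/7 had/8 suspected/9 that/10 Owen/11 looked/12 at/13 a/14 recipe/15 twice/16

The displaced element is "who" (word 1).
It is linked across 1 clause boundary (Ø).
It functions as the subject of "admitted", so the gap sits immediately after word 5 ("confirmed").
Base order: This manager had confirmed who admitted Tom had suspected that Owen looked at a recipe twice.

5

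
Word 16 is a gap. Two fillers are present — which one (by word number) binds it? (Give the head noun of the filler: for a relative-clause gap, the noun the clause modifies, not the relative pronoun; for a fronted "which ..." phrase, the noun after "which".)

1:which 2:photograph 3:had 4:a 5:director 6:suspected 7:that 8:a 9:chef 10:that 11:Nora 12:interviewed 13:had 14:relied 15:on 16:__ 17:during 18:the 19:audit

2

The marked gap is the object of the preposition "on" of "relied".
Its filler is the fronted wh-phrase "which photograph", at word 2.
(The other dependency links word 9 to a gap after word 12.)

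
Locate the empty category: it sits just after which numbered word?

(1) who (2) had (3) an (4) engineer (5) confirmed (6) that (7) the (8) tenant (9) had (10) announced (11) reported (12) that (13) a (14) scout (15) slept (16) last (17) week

10

The displaced element is "who" (word 1).
It is linked across 2 clause boundaries (that → Ø).
It functions as the subject of "reported", so the gap sits immediately after word 10 ("announced").
Base order: An engineer had confirmed that the tenant had announced that who reported that a scout slept last week.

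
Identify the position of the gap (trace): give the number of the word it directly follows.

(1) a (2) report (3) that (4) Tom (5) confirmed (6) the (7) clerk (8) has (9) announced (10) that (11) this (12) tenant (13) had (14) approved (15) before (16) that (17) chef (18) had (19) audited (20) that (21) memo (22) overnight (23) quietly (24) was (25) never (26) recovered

The displaced element is "a report" (word 2).
It is linked across 2 clause boundaries (Ø → that).
It functions as the direct object of "approved", so the gap sits immediately after word 14 ("approved").
Base order: Tom confirmed the clerk has announced that this tenant had approved a report before that chef had audited that memo overnight quietly.

14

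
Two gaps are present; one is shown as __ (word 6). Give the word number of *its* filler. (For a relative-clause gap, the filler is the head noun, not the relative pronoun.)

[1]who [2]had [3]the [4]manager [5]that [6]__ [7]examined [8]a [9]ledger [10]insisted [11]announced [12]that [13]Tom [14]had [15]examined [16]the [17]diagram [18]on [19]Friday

4

The marked gap is inside the relative clause, the subject of "examined".
Its filler is the head noun "manager" (via "that"), at word 4.
(The other dependency links word 1 to a gap after word 10.)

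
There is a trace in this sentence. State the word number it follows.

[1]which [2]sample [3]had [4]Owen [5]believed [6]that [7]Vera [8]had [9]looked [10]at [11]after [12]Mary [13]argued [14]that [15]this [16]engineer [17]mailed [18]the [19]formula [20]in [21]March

The displaced element is "which sample" (word 2).
It is linked across 1 clause boundary (that).
It functions as the object of the preposition "at" of "looked", so the gap sits immediately after word 10 ("at").
Base order: Owen had believed that Vera had looked at which sample after Mary argued that this engineer mailed the formula in March.

10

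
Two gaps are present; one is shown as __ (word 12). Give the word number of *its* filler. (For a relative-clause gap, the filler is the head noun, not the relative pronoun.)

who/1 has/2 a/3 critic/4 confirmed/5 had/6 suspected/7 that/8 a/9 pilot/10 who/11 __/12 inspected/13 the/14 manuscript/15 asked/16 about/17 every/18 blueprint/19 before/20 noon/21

10

The marked gap is inside the relative clause, the subject of "inspected".
Its filler is the head noun "pilot" (via "who"), at word 10.
(The other dependency links word 1 to a gap after word 5.)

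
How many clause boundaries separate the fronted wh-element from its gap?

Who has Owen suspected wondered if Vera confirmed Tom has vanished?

1

"who" is extracted from the subject of "wondered".
Boundaries crossed, outermost first: [Ø] — 1 in total.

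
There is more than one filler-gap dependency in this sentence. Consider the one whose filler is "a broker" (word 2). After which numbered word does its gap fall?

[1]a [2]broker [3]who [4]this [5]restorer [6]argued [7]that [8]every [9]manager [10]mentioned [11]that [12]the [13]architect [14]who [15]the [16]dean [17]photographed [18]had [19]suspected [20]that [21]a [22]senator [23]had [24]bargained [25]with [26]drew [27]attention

The displaced element is "a broker" (word 2).
It is linked across 3 clause boundaries (that → that → that).
It functions as the object of the preposition "with" of "bargained", so the gap sits immediately after word 25 ("with").
Base order: This restorer argued that every manager mentioned that the architect who the dean photographed had suspected that a senator had bargained with a broker.

25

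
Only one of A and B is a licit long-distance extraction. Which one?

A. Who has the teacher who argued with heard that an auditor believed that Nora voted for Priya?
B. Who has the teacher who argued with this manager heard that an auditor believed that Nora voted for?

In A, the wh-phrase is extracted from inside a complex-NP island (relative clause) (introduced by "who"), which blocks movement.
In B, the extraction path crosses only that-complement boundaries, which are transparent.
So B is grammatical.

B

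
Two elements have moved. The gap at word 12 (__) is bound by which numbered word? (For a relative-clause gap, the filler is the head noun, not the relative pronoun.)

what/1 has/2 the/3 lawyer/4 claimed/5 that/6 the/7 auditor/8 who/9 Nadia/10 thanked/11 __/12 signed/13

The marked gap is inside the relative clause, the direct object of "thanked".
Its filler is the head noun "auditor" (via "who"), at word 8.
(The other dependency links word 1 to a gap after word 13.)

8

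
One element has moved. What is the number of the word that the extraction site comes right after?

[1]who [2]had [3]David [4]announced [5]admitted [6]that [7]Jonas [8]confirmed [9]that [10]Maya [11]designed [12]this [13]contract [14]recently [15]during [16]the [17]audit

4

The displaced element is "who" (word 1).
It is linked across 1 clause boundary (Ø).
It functions as the subject of "admitted", so the gap sits immediately after word 4 ("announced").
Base order: David had announced who admitted that Jonas confirmed that Maya designed this contract recently during the audit.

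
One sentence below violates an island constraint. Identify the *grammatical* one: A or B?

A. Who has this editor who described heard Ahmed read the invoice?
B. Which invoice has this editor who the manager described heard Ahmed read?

In A, the wh-phrase is extracted from inside a complex-NP island (relative clause) (introduced by "who"), which blocks movement.
In B, the extraction path crosses only that-complement boundaries, which are transparent.
So B is grammatical.

B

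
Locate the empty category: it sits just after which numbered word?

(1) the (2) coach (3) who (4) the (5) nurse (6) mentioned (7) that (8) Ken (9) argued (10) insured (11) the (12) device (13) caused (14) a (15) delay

9

The displaced element is "the coach" (word 2).
It is linked across 2 clause boundaries (that → Ø).
It functions as the subject of "insured", so the gap sits immediately after word 9 ("argued").
Base order: The nurse mentioned that Ken argued that the coach insured the device.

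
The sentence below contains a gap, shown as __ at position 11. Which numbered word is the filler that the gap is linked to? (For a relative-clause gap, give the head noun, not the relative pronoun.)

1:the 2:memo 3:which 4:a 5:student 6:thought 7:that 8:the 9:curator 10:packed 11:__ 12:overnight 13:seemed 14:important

2

The gap at 11 is the object of "packed", inside a relative clause.
The relative pronoun is "which" (word 3); it is bound by the head noun immediately before it.
Its filler is the head noun "memo", at word 2.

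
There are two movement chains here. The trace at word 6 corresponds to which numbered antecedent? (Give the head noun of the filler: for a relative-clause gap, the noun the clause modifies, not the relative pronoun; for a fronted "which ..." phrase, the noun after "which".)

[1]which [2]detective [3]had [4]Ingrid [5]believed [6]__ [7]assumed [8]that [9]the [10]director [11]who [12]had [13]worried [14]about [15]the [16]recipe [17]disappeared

The marked gap is the subject of "assumed".
Its filler is the fronted wh-phrase "which detective", at word 2.
(The other dependency links word 10 to a gap after word 11.)

2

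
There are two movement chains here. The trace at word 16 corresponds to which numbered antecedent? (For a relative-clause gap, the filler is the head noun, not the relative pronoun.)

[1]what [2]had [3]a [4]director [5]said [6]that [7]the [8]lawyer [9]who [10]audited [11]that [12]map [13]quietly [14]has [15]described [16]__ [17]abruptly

1

The marked gap is the direct object of "described".
Its filler is the fronted wh-phrase "what", at word 1.
(The other dependency links word 8 to a gap after word 9.)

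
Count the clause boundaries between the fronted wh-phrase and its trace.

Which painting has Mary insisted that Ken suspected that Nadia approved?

"which painting" is extracted from the object of "approved".
Boundaries crossed, outermost first: [that], [that] — 2 in total.

2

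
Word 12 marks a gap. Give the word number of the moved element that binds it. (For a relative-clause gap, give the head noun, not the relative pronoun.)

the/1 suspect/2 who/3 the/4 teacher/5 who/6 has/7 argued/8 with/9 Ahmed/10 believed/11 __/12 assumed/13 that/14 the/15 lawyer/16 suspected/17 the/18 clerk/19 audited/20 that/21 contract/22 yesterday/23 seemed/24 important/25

The gap at 12 is the subject of "assumed", inside a relative clause.
The relative pronoun is "who" (word 3); it is bound by the head noun immediately before it.
Its filler is the head noun "suspect", at word 2.

2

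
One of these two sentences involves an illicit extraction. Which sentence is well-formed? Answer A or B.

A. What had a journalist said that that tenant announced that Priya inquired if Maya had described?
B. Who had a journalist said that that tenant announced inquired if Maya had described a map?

In A, the wh-phrase is extracted from inside a wh-island (introduced by "if"), which blocks movement.
In B, the extraction path crosses only that-complement boundaries, which are transparent.
So B is grammatical.

B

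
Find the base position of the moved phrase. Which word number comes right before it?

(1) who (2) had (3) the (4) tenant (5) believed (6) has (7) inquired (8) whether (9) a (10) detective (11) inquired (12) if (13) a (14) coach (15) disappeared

5

The displaced element is "who" (word 1).
It is linked across 1 clause boundary (Ø).
It functions as the subject of "inquired", so the gap sits immediately after word 5 ("believed").
Base order: The tenant had believed that who has inquired whether a detective inquired if a coach disappeared.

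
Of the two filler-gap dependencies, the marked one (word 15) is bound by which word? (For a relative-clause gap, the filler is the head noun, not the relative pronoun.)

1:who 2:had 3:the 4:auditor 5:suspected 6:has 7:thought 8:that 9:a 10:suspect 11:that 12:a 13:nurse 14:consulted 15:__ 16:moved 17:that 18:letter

10

The marked gap is inside the relative clause, the direct object of "consulted".
Its filler is the head noun "suspect" (via "that"), at word 10.
(The other dependency links word 1 to a gap after word 5.)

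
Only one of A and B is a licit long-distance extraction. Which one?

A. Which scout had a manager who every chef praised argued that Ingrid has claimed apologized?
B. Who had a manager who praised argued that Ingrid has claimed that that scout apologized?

In B, the wh-phrase is extracted from inside a complex-NP island (relative clause) (introduced by "who"), which blocks movement.
In A, the extraction path crosses only that-complement boundaries, which are transparent.
So A is grammatical.

A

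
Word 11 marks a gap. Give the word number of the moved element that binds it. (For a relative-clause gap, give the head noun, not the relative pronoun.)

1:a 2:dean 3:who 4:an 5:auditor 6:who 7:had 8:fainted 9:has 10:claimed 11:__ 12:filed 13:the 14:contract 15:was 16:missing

2

The gap at 11 is the subject of "filed", inside a relative clause.
The relative pronoun is "who" (word 3); it is bound by the head noun immediately before it.
Its filler is the head noun "dean", at word 2.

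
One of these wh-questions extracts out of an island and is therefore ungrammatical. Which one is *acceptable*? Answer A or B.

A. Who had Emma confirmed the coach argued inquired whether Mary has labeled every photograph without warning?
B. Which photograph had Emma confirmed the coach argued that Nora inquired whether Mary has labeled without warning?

A

In B, the wh-phrase is extracted from inside a wh-island (introduced by "whether"), which blocks movement.
In A, the extraction path crosses only that-complement boundaries, which are transparent.
So A is grammatical.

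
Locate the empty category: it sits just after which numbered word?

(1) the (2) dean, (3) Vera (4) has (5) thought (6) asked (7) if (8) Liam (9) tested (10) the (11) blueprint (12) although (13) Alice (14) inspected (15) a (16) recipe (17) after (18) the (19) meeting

The displaced element is "the dean" (word 2).
It is linked across 1 clause boundary (Ø).
It functions as the subject of "asked", so the gap sits immediately after word 5 ("thought").
Base order: Vera has thought that the dean asked if Liam tested the blueprint although Alice inspected a recipe after the meeting.

5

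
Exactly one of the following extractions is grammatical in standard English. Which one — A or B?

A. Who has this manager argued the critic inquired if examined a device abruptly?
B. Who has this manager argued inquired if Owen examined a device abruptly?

B

In A, the wh-phrase is extracted from inside a wh-island (introduced by "if"), which blocks movement.
In B, the extraction path crosses only that-complement boundaries, which are transparent.
So B is grammatical.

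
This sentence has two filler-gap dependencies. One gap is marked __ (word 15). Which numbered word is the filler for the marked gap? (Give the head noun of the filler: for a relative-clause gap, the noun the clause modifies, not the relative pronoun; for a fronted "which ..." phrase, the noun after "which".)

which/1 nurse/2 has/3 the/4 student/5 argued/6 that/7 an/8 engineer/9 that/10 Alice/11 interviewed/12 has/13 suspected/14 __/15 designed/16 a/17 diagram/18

The marked gap is the subject of "designed".
Its filler is the fronted wh-phrase "which nurse", at word 2.
(The other dependency links word 9 to a gap after word 12.)

2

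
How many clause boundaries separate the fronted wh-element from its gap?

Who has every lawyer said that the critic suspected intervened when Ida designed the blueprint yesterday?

2

"who" is extracted from the subject of "intervened".
Boundaries crossed, outermost first: [that], [Ø] — 2 in total.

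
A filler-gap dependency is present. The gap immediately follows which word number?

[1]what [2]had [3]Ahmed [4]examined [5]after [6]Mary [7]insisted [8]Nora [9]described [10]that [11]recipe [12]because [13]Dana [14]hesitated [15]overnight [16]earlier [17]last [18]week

4

The displaced element is "what" (word 1).
It functions as the direct object of "examined", so the gap sits immediately after word 4 ("examined").
Base order: Ahmed had examined what after Mary insisted Nora described that recipe because Dana hesitated overnight earlier last week.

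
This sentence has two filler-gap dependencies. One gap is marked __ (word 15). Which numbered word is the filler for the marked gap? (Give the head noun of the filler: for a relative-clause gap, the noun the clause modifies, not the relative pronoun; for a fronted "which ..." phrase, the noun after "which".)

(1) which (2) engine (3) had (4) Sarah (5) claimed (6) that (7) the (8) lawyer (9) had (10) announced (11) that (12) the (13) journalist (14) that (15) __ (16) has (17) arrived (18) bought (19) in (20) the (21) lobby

13

The marked gap is inside the relative clause, the subject of "arrived".
Its filler is the head noun "journalist" (via "that"), at word 13.
(The other dependency links word 2 to a gap after word 18.)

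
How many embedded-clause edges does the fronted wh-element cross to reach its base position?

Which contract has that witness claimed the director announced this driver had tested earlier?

"which contract" is extracted from the object of "tested".
Boundaries crossed, outermost first: [Ø], [Ø] — 2 in total.

2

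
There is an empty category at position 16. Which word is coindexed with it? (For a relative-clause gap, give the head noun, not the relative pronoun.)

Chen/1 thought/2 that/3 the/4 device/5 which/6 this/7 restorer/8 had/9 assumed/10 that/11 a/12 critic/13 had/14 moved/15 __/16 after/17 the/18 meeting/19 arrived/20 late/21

The gap at 16 is the object of "moved", inside a relative clause.
The relative pronoun is "which" (word 6); it is bound by the head noun immediately before it.
Its filler is the head noun "device", at word 5.

5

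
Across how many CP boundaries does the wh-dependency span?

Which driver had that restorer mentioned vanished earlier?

1

"which driver" is extracted from the subject of "vanished".
Boundaries crossed, outermost first: [Ø] — 1 in total.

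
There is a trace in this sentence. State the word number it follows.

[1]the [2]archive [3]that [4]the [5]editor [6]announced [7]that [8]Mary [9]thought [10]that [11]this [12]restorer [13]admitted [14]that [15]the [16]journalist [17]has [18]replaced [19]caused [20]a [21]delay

18

The displaced element is "the archive" (word 2).
It is linked across 3 clause boundaries (that → that → that).
It functions as the direct object of "replaced", so the gap sits immediately after word 18 ("replaced").
Base order: The editor announced that Mary thought that this restorer admitted that the journalist has replaced the archive.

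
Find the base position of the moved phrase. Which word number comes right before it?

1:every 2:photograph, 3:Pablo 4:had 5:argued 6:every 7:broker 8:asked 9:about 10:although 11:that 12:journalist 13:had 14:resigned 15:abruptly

The displaced element is "every photograph" (word 2).
It is linked across 1 clause boundary (Ø).
It functions as the object of the preposition "about" of "asked", so the gap sits immediately after word 9 ("about").
Base order: Pablo had argued every broker asked about every photograph although that journalist had resigned abruptly.

9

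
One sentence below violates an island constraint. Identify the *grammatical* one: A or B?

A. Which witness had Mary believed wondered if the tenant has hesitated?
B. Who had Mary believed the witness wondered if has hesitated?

In B, the wh-phrase is extracted from inside a wh-island (introduced by "if"), which blocks movement.
In A, the extraction path crosses only that-complement boundaries, which are transparent.
So A is grammatical.

A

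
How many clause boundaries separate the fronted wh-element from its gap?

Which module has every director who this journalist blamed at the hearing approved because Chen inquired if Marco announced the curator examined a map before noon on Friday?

"which module" originates inside the matrix clause — no clause boundary is crossed.

0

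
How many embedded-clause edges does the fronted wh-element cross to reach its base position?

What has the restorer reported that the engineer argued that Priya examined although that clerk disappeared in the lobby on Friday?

2

"what" is extracted from the object of "examined".
Boundaries crossed, outermost first: [that], [that] — 2 in total.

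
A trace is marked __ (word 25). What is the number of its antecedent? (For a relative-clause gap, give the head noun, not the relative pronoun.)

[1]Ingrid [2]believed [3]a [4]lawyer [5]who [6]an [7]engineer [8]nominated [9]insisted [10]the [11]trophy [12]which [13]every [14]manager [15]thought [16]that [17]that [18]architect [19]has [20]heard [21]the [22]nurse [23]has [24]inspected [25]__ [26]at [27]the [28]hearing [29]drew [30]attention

The gap at 25 is the object of "inspected", inside a relative clause.
The relative pronoun is "which" (word 12); it is bound by the head noun immediately before it.
Its filler is the head noun "trophy", at word 11.

11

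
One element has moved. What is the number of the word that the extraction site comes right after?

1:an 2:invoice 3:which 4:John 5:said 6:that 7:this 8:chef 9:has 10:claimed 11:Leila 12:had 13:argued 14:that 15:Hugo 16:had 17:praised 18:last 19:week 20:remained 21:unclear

The displaced element is "an invoice" (word 2).
It is linked across 3 clause boundaries (that → Ø → that).
It functions as the direct object of "praised", so the gap sits immediately after word 17 ("praised").
Base order: John said that this chef has claimed Leila had argued that Hugo had praised an invoice last week.

17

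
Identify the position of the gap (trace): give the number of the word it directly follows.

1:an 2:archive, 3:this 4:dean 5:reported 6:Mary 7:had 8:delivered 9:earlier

8

The displaced element is "an archive" (word 2).
It is linked across 1 clause boundary (Ø).
It functions as the direct object of "delivered", so the gap sits immediately after word 8 ("delivered").
Base order: This dean reported Mary had delivered an archive earlier.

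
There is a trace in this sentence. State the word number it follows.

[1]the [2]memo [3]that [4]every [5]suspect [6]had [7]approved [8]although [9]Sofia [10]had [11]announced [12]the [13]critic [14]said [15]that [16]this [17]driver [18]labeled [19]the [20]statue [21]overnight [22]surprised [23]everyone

7

The displaced element is "the memo" (word 2).
It functions as the direct object of "approved", so the gap sits immediately after word 7 ("approved").
Base order: Every suspect had approved the memo although Sofia had announced the critic said that this driver labeled the statue overnight.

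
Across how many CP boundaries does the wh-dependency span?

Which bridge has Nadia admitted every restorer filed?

1

"which bridge" is extracted from the object of "filed".
Boundaries crossed, outermost first: [Ø] — 1 in total.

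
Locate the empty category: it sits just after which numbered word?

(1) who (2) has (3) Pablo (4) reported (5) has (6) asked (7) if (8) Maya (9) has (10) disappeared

4

The displaced element is "who" (word 1).
It is linked across 1 clause boundary (Ø).
It functions as the subject of "asked", so the gap sits immediately after word 4 ("reported").
Base order: Pablo has reported who has asked if Maya has disappeared.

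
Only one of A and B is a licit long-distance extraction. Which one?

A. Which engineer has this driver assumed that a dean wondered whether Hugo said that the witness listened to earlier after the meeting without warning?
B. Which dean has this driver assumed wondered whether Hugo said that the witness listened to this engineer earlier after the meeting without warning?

B

In A, the wh-phrase is extracted from inside a wh-island (introduced by "whether"), which blocks movement.
In B, the extraction path crosses only that-complement boundaries, which are transparent.
So B is grammatical.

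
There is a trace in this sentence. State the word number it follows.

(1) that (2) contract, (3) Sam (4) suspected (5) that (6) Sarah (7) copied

The displaced element is "that contract" (word 2).
It is linked across 1 clause boundary (that).
It functions as the direct object of "copied", so the gap sits immediately after word 7 ("copied").
Base order: Sam suspected that Sarah copied that contract.

7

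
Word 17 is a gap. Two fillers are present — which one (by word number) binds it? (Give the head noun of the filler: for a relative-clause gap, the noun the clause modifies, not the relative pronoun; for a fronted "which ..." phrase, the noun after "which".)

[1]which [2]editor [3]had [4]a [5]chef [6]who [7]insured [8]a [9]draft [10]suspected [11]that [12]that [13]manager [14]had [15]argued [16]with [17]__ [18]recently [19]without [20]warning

2

The marked gap is the object of the preposition "with" of "argued".
Its filler is the fronted wh-phrase "which editor", at word 2.
(The other dependency links word 5 to a gap after word 6.)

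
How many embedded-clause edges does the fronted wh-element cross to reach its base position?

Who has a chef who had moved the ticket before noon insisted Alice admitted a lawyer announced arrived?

"who" is extracted from the subject of "arrived".
Boundaries crossed, outermost first: [Ø], [Ø], [Ø] — 3 in total.

3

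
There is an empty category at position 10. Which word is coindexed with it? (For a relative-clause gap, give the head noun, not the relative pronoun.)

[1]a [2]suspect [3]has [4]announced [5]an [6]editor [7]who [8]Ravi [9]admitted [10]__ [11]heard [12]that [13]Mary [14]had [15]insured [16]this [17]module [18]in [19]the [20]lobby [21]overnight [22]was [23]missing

The gap at 10 is the subject of "heard", inside a relative clause.
The relative pronoun is "who" (word 7); it is bound by the head noun immediately before it.
Its filler is the head noun "editor", at word 6.

6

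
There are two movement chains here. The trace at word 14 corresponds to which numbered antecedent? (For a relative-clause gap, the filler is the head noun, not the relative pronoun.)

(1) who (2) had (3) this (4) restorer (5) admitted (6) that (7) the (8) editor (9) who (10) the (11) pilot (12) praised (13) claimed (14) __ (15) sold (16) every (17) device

1

The marked gap is the subject of "sold".
Its filler is the fronted wh-phrase "who", at word 1.
(The other dependency links word 8 to a gap after word 12.)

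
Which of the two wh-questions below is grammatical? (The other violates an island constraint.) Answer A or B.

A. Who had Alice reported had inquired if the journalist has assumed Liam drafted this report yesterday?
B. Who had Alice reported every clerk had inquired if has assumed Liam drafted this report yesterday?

In B, the wh-phrase is extracted from inside a wh-island (introduced by "if"), which blocks movement.
In A, the extraction path crosses only that-complement boundaries, which are transparent.
So A is grammatical.

A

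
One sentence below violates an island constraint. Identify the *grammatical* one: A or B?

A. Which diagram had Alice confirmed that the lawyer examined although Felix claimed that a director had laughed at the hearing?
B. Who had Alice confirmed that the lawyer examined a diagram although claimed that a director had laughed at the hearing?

A

In B, the wh-phrase is extracted from inside an adjunct island (introduced by "although"), which blocks movement.
In A, the extraction path crosses only that-complement boundaries, which are transparent.
So A is grammatical.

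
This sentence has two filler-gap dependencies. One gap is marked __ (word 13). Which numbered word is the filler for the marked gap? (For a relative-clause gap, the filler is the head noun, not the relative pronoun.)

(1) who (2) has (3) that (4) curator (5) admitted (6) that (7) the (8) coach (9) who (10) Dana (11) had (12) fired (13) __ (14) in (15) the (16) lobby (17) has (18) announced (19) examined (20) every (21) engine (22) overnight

The marked gap is inside the relative clause, the direct object of "fired".
Its filler is the head noun "coach" (via "who"), at word 8.
(The other dependency links word 1 to a gap after word 18.)

8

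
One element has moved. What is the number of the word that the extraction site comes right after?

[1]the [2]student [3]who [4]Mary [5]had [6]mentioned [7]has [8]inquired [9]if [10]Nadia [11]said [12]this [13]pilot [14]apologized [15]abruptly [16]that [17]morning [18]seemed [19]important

6

The displaced element is "the student" (word 2).
It is linked across 1 clause boundary (Ø).
It functions as the subject of "inquired", so the gap sits immediately after word 6 ("mentioned").
Base order: Mary had mentioned that the student has inquired if Nadia said this pilot apologized abruptly that morning.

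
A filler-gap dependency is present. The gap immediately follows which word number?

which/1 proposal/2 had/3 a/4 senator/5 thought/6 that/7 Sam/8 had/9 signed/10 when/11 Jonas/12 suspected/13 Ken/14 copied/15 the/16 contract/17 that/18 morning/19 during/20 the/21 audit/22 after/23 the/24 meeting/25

The displaced element is "which proposal" (word 2).
It is linked across 1 clause boundary (that).
It functions as the direct object of "signed", so the gap sits immediately after word 10 ("signed").
Base order: A senator had thought that Sam had signed which proposal when Jonas suspected Ken copied the contract that morning during the audit after the meeting.

10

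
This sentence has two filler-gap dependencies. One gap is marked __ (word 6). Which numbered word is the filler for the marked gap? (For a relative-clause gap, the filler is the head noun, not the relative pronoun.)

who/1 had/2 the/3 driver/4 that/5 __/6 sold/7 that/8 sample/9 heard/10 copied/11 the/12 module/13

4

The marked gap is inside the relative clause, the subject of "sold".
Its filler is the head noun "driver" (via "that"), at word 4.
(The other dependency links word 1 to a gap after word 10.)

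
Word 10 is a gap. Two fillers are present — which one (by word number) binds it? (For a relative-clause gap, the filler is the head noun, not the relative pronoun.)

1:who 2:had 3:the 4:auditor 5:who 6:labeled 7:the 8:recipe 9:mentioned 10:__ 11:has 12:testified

1

The marked gap is the subject of "testified".
Its filler is the fronted wh-phrase "who", at word 1.
(The other dependency links word 4 to a gap after word 5.)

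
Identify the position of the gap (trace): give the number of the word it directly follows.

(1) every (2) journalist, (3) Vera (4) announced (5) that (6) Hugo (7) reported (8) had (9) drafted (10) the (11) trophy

7

The displaced element is "every journalist" (word 2).
It is linked across 2 clause boundaries (that → Ø).
It functions as the subject of "drafted", so the gap sits immediately after word 7 ("reported").
Base order: Vera announced that Hugo reported that every journalist had drafted the trophy.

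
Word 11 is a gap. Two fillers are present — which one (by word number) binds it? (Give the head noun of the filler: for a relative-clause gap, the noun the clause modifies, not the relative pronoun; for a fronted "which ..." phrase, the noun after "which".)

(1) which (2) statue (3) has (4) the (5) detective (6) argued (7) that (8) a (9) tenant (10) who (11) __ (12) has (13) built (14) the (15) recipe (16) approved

9

The marked gap is inside the relative clause, the subject of "built".
Its filler is the head noun "tenant" (via "who"), at word 9.
(The other dependency links word 2 to a gap after word 16.)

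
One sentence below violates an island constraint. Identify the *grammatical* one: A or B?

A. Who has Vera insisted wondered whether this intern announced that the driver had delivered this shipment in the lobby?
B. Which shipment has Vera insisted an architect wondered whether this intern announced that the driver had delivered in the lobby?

A

In B, the wh-phrase is extracted from inside a wh-island (introduced by "whether"), which blocks movement.
In A, the extraction path crosses only that-complement boundaries, which are transparent.
So A is grammatical.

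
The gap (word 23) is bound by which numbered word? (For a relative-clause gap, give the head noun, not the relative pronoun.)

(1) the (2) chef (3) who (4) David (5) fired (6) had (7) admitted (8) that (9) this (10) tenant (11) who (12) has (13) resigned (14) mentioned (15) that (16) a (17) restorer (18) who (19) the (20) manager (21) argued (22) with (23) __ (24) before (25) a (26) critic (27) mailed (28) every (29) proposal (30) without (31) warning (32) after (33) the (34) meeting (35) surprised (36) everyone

17

The gap at 23 is the prepositional object of "argued", inside a relative clause.
The relative pronoun is "who" (word 18); it is bound by the head noun immediately before it.
Its filler is the head noun "restorer", at word 17.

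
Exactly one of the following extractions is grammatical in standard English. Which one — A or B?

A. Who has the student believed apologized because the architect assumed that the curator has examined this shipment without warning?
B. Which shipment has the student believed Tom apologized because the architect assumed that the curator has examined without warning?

A

In B, the wh-phrase is extracted from inside an adjunct island (introduced by "because"), which blocks movement.
In A, the extraction path crosses only that-complement boundaries, which are transparent.
So A is grammatical.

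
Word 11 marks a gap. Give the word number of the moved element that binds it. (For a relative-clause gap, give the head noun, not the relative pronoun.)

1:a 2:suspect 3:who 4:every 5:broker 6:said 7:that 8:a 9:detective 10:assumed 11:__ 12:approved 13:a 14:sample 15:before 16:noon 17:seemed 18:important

The gap at 11 is the subject of "approved", inside a relative clause.
The relative pronoun is "who" (word 3); it is bound by the head noun immediately before it.
Its filler is the head noun "suspect", at word 2.

2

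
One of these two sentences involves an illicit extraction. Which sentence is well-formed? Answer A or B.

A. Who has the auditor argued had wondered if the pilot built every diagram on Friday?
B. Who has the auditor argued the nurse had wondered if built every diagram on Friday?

A

In B, the wh-phrase is extracted from inside a wh-island (introduced by "if"), which blocks movement.
In A, the extraction path crosses only that-complement boundaries, which are transparent.
So A is grammatical.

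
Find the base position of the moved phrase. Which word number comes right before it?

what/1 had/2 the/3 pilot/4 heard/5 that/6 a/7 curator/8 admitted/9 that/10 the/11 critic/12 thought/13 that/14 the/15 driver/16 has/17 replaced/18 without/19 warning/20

18

The displaced element is "what" (word 1).
It is linked across 3 clause boundaries (that → that → that).
It functions as the direct object of "replaced", so the gap sits immediately after word 18 ("replaced").
Base order: The pilot had heard that a curator admitted that the critic thought that the driver has replaced what without warning.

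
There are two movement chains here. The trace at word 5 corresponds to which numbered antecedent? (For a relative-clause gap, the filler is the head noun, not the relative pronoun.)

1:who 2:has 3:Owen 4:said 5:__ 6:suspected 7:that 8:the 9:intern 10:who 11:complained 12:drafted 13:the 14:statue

1

The marked gap is the subject of "suspected".
Its filler is the fronted wh-phrase "who", at word 1.
(The other dependency links word 9 to a gap after word 10.)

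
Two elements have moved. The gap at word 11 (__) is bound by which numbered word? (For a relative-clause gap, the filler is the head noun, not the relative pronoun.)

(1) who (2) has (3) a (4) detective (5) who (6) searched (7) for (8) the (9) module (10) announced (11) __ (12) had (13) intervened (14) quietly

1

The marked gap is the subject of "intervened".
Its filler is the fronted wh-phrase "who", at word 1.
(The other dependency links word 4 to a gap after word 5.)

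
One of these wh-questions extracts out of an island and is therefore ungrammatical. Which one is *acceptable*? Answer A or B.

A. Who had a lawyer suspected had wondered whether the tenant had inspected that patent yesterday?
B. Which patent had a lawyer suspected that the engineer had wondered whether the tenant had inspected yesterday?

A

In B, the wh-phrase is extracted from inside a wh-island (introduced by "whether"), which blocks movement.
In A, the extraction path crosses only that-complement boundaries, which are transparent.
So A is grammatical.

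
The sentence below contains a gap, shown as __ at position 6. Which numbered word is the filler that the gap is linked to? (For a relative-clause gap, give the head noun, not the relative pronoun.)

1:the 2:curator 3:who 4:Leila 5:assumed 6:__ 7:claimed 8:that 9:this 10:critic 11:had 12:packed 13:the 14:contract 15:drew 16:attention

The gap at 6 is the subject of "claimed", inside a relative clause.
The relative pronoun is "who" (word 3); it is bound by the head noun immediately before it.
Its filler is the head noun "curator", at word 2.

2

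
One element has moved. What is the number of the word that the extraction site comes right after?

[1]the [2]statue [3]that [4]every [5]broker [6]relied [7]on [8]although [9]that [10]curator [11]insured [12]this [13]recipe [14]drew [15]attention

The displaced element is "the statue" (word 2).
It functions as the object of the preposition "on" of "relied", so the gap sits immediately after word 7 ("on").
Base order: Every broker relied on the statue although that curator insured this recipe.

7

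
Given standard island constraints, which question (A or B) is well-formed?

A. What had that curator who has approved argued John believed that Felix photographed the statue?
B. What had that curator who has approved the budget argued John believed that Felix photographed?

B

In A, the wh-phrase is extracted from inside a complex-NP island (relative clause) (introduced by "who"), which blocks movement.
In B, the extraction path crosses only that-complement boundaries, which are transparent.
So B is grammatical.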